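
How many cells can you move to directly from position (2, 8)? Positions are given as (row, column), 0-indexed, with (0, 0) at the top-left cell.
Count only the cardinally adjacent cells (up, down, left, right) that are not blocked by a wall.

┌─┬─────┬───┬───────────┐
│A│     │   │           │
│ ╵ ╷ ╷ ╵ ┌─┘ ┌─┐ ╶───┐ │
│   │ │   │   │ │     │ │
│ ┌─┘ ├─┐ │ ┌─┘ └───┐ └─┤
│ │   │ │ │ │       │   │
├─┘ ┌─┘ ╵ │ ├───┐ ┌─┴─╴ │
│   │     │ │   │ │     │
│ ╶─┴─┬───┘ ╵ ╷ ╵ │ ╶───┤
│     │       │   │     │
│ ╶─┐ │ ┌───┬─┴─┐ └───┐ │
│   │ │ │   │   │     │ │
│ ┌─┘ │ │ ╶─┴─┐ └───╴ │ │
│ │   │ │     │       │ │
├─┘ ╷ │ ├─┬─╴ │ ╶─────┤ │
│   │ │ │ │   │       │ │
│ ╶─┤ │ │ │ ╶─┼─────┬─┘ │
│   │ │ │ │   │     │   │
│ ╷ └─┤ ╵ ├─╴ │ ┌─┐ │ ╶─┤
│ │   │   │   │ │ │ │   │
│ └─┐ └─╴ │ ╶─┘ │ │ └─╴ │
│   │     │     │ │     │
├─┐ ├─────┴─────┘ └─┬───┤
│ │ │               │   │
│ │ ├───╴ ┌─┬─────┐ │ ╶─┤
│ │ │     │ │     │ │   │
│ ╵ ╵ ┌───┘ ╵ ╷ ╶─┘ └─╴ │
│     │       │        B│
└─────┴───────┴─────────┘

Checking passable neighbors of (2, 8):
Neighbors: (3, 8), (2, 7), (2, 9)
Count: 3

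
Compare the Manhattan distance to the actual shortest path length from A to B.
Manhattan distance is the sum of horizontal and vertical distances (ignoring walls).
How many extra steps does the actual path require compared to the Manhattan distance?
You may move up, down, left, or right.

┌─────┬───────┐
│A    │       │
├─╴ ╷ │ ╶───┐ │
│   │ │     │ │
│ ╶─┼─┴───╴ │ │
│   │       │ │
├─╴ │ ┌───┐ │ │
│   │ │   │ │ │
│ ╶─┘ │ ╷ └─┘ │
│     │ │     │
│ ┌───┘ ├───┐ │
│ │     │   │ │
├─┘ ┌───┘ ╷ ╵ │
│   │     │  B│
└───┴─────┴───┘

Manhattan distance: |6 - 0| + |6 - 0| = 12
Actual path length: 28
Extra steps: 28 - 12 = 16

Solution:

┌─────┬───────┐
│A ↓  │↱ → → ↓│
├─╴ ╷ │ ╶───┐ │
│↓ ↲│ │↑ ← ↰│↓│
│ ╶─┼─┴───╴ │ │
│↳ ↓│↱ → → ↑│↓│
├─╴ │ ┌───┐ │ │
│↓ ↲│↑│   │ │↓│
│ ╶─┘ │ ╷ └─┘ │
│↳ → ↑│ │    ↓│
│ ┌───┘ ├───┐ │
│ │     │   │↓│
├─┘ ┌───┘ ╷ ╵ │
│   │     │  B│
└───┴─────┴───┘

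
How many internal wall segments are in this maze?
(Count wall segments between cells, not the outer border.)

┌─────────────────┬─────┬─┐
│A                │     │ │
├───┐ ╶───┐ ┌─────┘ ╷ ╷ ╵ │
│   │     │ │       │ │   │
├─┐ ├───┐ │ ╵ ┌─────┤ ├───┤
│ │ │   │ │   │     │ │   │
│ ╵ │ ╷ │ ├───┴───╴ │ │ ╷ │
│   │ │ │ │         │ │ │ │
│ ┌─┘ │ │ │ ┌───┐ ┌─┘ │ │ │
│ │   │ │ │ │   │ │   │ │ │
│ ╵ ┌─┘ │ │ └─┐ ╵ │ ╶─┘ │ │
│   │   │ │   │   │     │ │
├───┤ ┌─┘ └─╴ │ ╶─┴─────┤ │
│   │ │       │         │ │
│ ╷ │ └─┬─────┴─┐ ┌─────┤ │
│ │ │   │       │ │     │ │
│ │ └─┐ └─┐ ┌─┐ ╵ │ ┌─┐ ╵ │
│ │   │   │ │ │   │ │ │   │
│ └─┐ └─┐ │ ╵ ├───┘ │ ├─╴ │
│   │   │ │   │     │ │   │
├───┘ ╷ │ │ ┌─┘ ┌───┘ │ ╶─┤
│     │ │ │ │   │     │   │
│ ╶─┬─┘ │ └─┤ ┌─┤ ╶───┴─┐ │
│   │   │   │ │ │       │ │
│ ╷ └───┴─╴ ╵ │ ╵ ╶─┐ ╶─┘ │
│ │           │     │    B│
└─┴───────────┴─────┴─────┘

Counting internal wall segments:
Total internal walls: 144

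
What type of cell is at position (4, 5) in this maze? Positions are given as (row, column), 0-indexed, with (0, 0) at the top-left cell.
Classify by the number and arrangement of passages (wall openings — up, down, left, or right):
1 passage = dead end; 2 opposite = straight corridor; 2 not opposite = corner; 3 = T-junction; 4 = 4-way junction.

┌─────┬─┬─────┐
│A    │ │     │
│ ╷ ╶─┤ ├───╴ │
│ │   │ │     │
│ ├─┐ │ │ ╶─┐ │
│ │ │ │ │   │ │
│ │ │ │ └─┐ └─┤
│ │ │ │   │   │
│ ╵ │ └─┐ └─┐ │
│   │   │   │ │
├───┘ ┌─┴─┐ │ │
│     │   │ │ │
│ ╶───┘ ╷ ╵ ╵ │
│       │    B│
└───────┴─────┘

Checking cell at (4, 5):
Number of passages: 2
Cell type: corner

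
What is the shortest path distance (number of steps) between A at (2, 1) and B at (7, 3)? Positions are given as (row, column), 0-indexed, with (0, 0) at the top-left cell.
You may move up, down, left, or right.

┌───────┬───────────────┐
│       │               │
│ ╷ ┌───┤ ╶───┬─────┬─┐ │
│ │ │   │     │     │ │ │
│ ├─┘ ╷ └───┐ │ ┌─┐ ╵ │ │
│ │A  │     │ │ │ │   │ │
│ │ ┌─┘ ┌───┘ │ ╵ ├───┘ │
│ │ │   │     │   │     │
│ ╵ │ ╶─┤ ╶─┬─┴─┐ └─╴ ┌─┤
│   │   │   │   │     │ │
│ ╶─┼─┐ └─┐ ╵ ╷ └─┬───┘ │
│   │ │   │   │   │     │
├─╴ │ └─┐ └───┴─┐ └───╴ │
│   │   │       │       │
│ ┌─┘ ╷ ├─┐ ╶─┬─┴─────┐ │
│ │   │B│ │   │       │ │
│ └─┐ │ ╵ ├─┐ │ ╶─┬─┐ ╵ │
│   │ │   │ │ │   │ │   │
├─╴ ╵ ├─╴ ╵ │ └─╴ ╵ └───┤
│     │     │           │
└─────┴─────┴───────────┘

Finding path from (2, 1) to (7, 3):
Path: (2,1) → (3,1) → (4,1) → (4,0) → (5,0) → (5,1) → (6,1) → (6,0) → (7,0) → (8,0) → (8,1) → (9,1) → (9,2) → (8,2) → (7,2) → (6,2) → (6,3) → (7,3)
Distance: 17 steps

Solution:

┌───────┬───────────────┐
│       │               │
│ ╷ ┌───┤ ╶───┬─────┬─┐ │
│ │ │   │     │     │ │ │
│ ├─┘ ╷ └───┐ │ ┌─┐ ╵ │ │
│ │A  │     │ │ │ │   │ │
│ │ ┌─┘ ┌───┘ │ ╵ ├───┘ │
│ │↓│   │     │   │     │
│ ╵ │ ╶─┤ ╶─┬─┴─┐ └─╴ ┌─┤
│↓ ↲│   │   │   │     │ │
│ ╶─┼─┐ └─┐ ╵ ╷ └─┬───┘ │
│↳ ↓│ │   │   │   │     │
├─╴ │ └─┐ └───┴─┐ └───╴ │
│↓ ↲│↱ ↓│       │       │
│ ┌─┘ ╷ ├─┐ ╶─┬─┴─────┐ │
│↓│  ↑│B│ │   │       │ │
│ └─┐ │ ╵ ├─┐ │ ╶─┬─┐ ╵ │
│↳ ↓│↑│   │ │ │   │ │   │
├─╴ ╵ ├─╴ ╵ │ └─╴ ╵ └───┤
│  ↳ ↑│     │           │
└─────┴─────┴───────────┘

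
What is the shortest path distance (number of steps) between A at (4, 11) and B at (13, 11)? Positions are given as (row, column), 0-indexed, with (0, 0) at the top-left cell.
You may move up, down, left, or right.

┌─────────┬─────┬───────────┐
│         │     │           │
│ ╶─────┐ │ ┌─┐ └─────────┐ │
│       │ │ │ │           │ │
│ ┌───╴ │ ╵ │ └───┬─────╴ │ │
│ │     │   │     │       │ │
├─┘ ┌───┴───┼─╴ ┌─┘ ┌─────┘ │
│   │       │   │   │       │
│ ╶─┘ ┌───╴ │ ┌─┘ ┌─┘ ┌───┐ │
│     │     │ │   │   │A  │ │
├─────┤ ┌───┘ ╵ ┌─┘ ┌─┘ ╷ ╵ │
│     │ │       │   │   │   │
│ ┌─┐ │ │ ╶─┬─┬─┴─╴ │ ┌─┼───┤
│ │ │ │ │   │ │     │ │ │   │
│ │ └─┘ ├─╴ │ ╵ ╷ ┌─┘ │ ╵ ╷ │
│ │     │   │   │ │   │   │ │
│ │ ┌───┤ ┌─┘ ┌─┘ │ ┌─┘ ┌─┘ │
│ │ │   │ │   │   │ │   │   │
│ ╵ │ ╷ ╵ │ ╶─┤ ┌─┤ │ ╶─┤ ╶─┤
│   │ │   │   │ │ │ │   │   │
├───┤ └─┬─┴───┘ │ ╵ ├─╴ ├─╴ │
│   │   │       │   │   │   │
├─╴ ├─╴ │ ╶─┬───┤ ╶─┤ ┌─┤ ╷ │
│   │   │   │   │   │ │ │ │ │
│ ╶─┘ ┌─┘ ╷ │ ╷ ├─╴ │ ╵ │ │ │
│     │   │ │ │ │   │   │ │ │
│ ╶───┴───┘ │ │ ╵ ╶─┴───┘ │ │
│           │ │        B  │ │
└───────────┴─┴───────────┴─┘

Finding path from (4, 11) to (13, 11):
Path: (4,11) → (5,11) → (5,10) → (6,10) → (7,10) → (7,9) → (8,9) → (9,9) → (10,9) → (10,8) → (11,8) → (11,9) → (12,9) → (12,8) → (13,8) → (13,9) → (13,10) → (13,11)
Distance: 17 steps

Solution:

┌─────────┬─────┬───────────┐
│         │     │           │
│ ╶─────┐ │ ┌─┐ └─────────┐ │
│       │ │ │ │           │ │
│ ┌───╴ │ ╵ │ └───┬─────╴ │ │
│ │     │   │     │       │ │
├─┘ ┌───┴───┼─╴ ┌─┘ ┌─────┘ │
│   │       │   │   │       │
│ ╶─┘ ┌───╴ │ ┌─┘ ┌─┘ ┌───┐ │
│     │     │ │   │   │A  │ │
├─────┤ ┌───┘ ╵ ┌─┘ ┌─┘ ╷ ╵ │
│     │ │       │   │↓ ↲│   │
│ ┌─┐ │ │ ╶─┬─┬─┴─╴ │ ┌─┼───┤
│ │ │ │ │   │ │     │↓│ │   │
│ │ └─┘ ├─╴ │ ╵ ╷ ┌─┘ │ ╵ ╷ │
│ │     │   │   │ │↓ ↲│   │ │
│ │ ┌───┤ ┌─┘ ┌─┘ │ ┌─┘ ┌─┘ │
│ │ │   │ │   │   │↓│   │   │
│ ╵ │ ╷ ╵ │ ╶─┤ ┌─┤ │ ╶─┤ ╶─┤
│   │ │   │   │ │ │↓│   │   │
├───┤ └─┬─┴───┘ │ ╵ ├─╴ ├─╴ │
│   │   │       │↓ ↲│   │   │
├─╴ ├─╴ │ ╶─┬───┤ ╶─┤ ┌─┤ ╷ │
│   │   │   │   │↳ ↓│ │ │ │ │
│ ╶─┘ ┌─┘ ╷ │ ╷ ├─╴ │ ╵ │ │ │
│     │   │ │ │ │↓ ↲│   │ │ │
│ ╶───┴───┘ │ │ ╵ ╶─┴───┘ │ │
│           │ │  ↳ → → B  │ │
└───────────┴─┴───────────┴─┘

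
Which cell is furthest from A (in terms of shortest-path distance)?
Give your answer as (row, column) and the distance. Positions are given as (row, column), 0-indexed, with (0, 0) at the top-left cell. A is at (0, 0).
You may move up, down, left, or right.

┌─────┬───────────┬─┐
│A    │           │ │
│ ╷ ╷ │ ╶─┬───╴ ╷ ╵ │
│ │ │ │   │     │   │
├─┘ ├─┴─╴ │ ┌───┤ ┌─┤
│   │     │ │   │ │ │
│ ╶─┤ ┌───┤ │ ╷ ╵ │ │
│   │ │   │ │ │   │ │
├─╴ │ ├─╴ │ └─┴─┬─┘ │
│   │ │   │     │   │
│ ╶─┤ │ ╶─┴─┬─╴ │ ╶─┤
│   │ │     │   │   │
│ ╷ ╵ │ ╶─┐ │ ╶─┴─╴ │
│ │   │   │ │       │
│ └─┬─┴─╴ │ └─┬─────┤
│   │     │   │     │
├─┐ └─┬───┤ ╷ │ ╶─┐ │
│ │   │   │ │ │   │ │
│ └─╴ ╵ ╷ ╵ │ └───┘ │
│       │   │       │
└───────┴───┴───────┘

Computing BFS distances from A to all cells:
Furthest cell: (2, 9)
Distance: 45 steps

Path from A to the furthest cell:

┌─────┬───────────┬─┐
│A ↓  │↱ → → → ↓  │ │
│ ╷ ╷ │ ╶─┬───╴ ╷ ╵ │
│ │↓│ │↑ ↰│↓ ← ↲│   │
├─┘ ├─┴─╴ │ ┌───┤ ┌─┤
│↓ ↲│↱ → ↑│↓│   │ │B│
│ ╶─┤ ┌───┤ │ ╷ ╵ │ │
│↳ ↓│↑│   │↓│ │   │↑│
├─╴ │ ├─╴ │ └─┴─┬─┘ │
│↓ ↲│↑│   │↳ → ↓│↱ ↑│
│ ╶─┤ │ ╶─┴─┬─╴ │ ╶─┤
│↳ ↓│↑│     │↓ ↲│↑ ↰│
│ ╷ ╵ │ ╶─┐ │ ╶─┴─╴ │
│ │↳ ↑│   │ │↳ → → ↑│
│ └─┬─┴─╴ │ └─┬─────┤
│   │     │   │     │
├─┐ └─┬───┤ ╷ │ ╶─┐ │
│ │   │   │ │ │   │ │
│ └─╴ ╵ ╷ ╵ │ └───┘ │
│       │   │       │
└───────┴───┴───────┘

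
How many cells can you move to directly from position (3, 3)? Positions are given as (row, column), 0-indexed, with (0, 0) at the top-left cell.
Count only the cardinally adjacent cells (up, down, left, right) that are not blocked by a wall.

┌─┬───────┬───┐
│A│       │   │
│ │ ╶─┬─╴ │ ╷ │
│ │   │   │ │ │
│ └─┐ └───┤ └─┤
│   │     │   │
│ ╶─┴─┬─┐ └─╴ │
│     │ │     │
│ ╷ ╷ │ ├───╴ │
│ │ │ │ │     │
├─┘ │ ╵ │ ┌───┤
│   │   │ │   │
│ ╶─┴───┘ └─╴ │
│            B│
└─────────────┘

Checking passable neighbors of (3, 3):
Neighbors: (4, 3)
Count: 1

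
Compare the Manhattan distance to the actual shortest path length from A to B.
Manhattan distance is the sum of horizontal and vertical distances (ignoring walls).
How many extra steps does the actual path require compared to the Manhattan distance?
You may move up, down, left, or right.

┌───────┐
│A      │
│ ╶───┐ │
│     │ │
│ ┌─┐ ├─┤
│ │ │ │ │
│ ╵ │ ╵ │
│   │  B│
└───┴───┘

Manhattan distance: |3 - 0| + |3 - 0| = 6
Actual path length: 6
Extra steps: 6 - 6 = 0

Solution:

┌───────┐
│A      │
│ ╶───┐ │
│↳ → ↓│ │
│ ┌─┐ ├─┤
│ │ │↓│ │
│ ╵ │ ╵ │
│   │↳ B│
└───┴───┘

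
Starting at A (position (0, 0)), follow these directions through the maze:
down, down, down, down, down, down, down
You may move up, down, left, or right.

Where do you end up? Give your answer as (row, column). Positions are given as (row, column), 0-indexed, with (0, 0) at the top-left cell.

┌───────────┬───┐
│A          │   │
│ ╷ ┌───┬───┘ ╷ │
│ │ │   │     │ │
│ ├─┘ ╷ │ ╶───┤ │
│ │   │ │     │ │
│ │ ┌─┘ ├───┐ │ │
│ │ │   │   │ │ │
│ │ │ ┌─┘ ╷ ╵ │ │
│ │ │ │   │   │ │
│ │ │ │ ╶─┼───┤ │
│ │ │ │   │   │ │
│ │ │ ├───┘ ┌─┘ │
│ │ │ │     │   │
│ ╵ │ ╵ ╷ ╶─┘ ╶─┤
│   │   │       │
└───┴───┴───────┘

Following directions step by step:
Start: (0, 0)
  down: (0, 0) → (1, 0)
  down: (1, 0) → (2, 0)
  down: (2, 0) → (3, 0)
  down: (3, 0) → (4, 0)
  down: (4, 0) → (5, 0)
  down: (5, 0) → (6, 0)
  down: (6, 0) → (7, 0)
Final position: (7, 0)

Path taken:

┌───────────┬───┐
│A          │   │
│ ╷ ┌───┬───┘ ╷ │
│↓│ │   │     │ │
│ ├─┘ ╷ │ ╶───┤ │
│↓│   │ │     │ │
│ │ ┌─┘ ├───┐ │ │
│↓│ │   │   │ │ │
│ │ │ ┌─┘ ╷ ╵ │ │
│↓│ │ │   │   │ │
│ │ │ │ ╶─┼───┤ │
│↓│ │ │   │   │ │
│ │ │ ├───┘ ┌─┘ │
│↓│ │ │     │   │
│ ╵ │ ╵ ╷ ╶─┘ ╶─┤
│B  │   │       │
└───┴───┴───────┘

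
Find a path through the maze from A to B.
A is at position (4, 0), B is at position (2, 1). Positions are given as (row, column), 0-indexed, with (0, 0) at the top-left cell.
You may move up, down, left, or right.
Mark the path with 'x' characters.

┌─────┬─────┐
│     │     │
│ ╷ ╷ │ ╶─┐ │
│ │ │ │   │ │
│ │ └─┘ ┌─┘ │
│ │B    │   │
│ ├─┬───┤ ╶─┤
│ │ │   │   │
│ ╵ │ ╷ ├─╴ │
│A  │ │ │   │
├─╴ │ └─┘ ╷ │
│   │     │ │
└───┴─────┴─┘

Finding the shortest path from (4, 0) to (2, 1):
Path length: 7 steps
Directions: up → up → up → up → right → down → down

Solution:

┌─────┬─────┐
│x x  │     │
│ ╷ ╷ │ ╶─┐ │
│x│x│ │   │ │
│ │ └─┘ ┌─┘ │
│x│B    │   │
│ ├─┬───┤ ╶─┤
│x│ │   │   │
│ ╵ │ ╷ ├─╴ │
│A  │ │ │   │
├─╴ │ └─┘ ╷ │
│   │     │ │
└───┴─────┴─┘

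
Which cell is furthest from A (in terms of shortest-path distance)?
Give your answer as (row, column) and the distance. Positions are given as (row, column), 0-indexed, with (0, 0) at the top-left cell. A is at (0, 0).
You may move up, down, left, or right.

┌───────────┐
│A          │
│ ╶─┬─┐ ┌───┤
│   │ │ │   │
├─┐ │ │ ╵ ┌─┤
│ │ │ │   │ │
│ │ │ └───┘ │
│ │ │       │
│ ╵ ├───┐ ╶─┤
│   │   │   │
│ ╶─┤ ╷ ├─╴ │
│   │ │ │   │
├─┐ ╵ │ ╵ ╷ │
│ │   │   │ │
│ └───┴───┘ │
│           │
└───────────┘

Computing BFS distances from A to all cells:
Furthest cell: (6, 0)
Distance: 26 steps

Path from A to the furthest cell:

┌───────────┐
│A          │
│ ╶─┬─┐ ┌───┤
│↳ ↓│ │ │   │
├─┐ │ │ ╵ ┌─┤
│ │↓│ │   │ │
│ │ │ └───┘ │
│ │↓│       │
│ ╵ ├───┐ ╶─┤
│↓ ↲│↱ ↓│   │
│ ╶─┤ ╷ ├─╴ │
│↳ ↓│↑│↓│↱ ↓│
├─┐ ╵ │ ╵ ╷ │
│B│↳ ↑│↳ ↑│↓│
│ └───┴───┘ │
│↑ ← ← ← ← ↲│
└───────────┘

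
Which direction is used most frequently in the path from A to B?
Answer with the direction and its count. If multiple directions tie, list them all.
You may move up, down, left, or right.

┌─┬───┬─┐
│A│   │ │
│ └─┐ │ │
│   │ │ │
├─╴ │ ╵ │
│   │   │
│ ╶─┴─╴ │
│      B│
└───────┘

Directions: down, right, down, left, down, right, right, right
Counts: {'down': 3, 'right': 4, 'left': 1}
Most common: right (4 times)

Solution:

┌─┬───┬─┐
│A│   │ │
│ └─┐ │ │
│↳ ↓│ │ │
├─╴ │ ╵ │
│↓ ↲│   │
│ ╶─┴─╴ │
│↳ → → B│
└───────┘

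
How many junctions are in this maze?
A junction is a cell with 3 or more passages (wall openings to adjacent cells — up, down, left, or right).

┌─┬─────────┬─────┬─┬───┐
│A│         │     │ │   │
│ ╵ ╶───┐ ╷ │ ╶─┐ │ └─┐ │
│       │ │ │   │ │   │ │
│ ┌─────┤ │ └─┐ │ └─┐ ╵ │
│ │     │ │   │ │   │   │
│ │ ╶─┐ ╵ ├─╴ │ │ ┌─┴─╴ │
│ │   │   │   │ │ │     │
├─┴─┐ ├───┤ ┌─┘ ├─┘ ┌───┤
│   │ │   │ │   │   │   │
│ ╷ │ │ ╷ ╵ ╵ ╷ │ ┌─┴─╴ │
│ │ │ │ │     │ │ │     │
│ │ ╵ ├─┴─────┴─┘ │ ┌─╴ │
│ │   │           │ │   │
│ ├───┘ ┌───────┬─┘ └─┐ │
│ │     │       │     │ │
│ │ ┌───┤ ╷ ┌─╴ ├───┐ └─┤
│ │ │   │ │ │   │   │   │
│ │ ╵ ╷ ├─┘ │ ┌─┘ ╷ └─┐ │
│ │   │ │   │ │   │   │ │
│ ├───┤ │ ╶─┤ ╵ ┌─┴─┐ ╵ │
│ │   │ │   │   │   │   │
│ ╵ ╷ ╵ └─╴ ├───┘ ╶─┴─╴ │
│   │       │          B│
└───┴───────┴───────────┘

Checking each cell for number of passages:

Junctions found (3+ passages):
  (0, 4): 3 passages
  (1, 0): 3 passages
  (1, 1): 3 passages
  (2, 8): 3 passages
  (2, 11): 3 passages
  (4, 7): 3 passages
  (5, 5): 3 passages
  (5, 11): 3 passages
  (6, 11): 3 passages
  (7, 5): 3 passages
  (7, 9): 3 passages
  (10, 11): 3 passages
  (11, 3): 3 passages
  (11, 8): 3 passages
Total junctions: 14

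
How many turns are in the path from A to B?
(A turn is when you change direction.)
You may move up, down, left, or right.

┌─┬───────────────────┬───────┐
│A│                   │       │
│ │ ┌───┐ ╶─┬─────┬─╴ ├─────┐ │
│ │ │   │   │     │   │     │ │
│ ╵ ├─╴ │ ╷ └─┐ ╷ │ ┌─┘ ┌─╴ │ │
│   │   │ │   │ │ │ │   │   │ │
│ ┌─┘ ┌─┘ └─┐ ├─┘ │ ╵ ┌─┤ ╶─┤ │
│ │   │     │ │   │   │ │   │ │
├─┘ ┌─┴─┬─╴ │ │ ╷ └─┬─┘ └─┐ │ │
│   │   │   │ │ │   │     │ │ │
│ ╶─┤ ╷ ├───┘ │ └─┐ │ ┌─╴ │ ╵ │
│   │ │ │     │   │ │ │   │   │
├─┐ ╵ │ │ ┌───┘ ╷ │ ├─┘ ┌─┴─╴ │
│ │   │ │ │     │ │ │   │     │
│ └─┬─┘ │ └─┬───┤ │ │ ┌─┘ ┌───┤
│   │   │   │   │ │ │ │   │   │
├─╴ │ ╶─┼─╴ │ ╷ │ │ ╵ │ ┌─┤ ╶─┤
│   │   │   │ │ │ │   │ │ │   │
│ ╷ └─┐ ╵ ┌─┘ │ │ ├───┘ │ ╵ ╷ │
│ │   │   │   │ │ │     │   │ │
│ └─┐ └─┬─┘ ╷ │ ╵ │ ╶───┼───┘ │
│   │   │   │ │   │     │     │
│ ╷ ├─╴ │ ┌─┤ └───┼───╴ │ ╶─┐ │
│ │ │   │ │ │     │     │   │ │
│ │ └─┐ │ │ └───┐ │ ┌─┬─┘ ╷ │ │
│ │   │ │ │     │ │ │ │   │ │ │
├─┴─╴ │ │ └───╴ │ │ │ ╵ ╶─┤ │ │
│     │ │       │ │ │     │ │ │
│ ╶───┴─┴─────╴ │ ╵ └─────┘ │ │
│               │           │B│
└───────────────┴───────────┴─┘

Directions: down, down, right, up, up, right, right, right, right, right, right, right, right, right, down, left, down, down, right, up, right, up, right, right, down, left, down, right, down, down, right, down, left, left, down, left, down, down, left, left, down, right, right, down, left, left, down, down, down, right, right, right, right, up, up, up, left, up, right, right, down, down, down, down
Number of turns: 34

Solution:

┌─┬───────────────────┬───────┐
│A│↱ → → → → → → → → ↓│       │
│ │ ┌───┐ ╶─┬─────┬─╴ ├─────┐ │
│↓│↑│   │   │     │↓ ↲│↱ → ↓│ │
│ ╵ ├─╴ │ ╷ └─┐ ╷ │ ┌─┘ ┌─╴ │ │
│↳ ↑│   │ │   │ │ │↓│↱ ↑│↓ ↲│ │
│ ┌─┘ ┌─┘ └─┐ ├─┘ │ ╵ ┌─┤ ╶─┤ │
│ │   │     │ │   │↳ ↑│ │↳ ↓│ │
├─┘ ┌─┴─┬─╴ │ │ ╷ └─┬─┘ └─┐ │ │
│   │   │   │ │ │   │     │↓│ │
│ ╶─┤ ╷ ├───┘ │ └─┐ │ ┌─╴ │ ╵ │
│   │ │ │     │   │ │ │   │↳ ↓│
├─┐ ╵ │ │ ┌───┘ ╷ │ ├─┘ ┌─┴─╴ │
│ │   │ │ │     │ │ │   │↓ ← ↲│
│ └─┬─┘ │ └─┬───┤ │ │ ┌─┘ ┌───┤
│   │   │   │   │ │ │ │↓ ↲│   │
├─╴ │ ╶─┼─╴ │ ╷ │ │ ╵ │ ┌─┤ ╶─┤
│   │   │   │ │ │ │   │↓│ │   │
│ ╷ └─┐ ╵ ┌─┘ │ │ ├───┘ │ ╵ ╷ │
│ │   │   │   │ │ │↓ ← ↲│   │ │
│ └─┐ └─┬─┘ ╷ │ ╵ │ ╶───┼───┘ │
│   │   │   │ │   │↳ → ↓│↱ → ↓│
│ ╷ ├─╴ │ ┌─┤ └───┼───╴ │ ╶─┐ │
│ │ │   │ │ │     │↓ ← ↲│↑ ↰│↓│
│ │ └─┐ │ │ └───┐ │ ┌─┬─┘ ╷ │ │
│ │   │ │ │     │ │↓│ │   │↑│↓│
├─┴─╴ │ │ └───╴ │ │ │ ╵ ╶─┤ │ │
│     │ │       │ │↓│     │↑│↓│
│ ╶───┴─┴─────╴ │ ╵ └─────┘ │ │
│               │  ↳ → → → ↑│B│
└───────────────┴───────────┴─┘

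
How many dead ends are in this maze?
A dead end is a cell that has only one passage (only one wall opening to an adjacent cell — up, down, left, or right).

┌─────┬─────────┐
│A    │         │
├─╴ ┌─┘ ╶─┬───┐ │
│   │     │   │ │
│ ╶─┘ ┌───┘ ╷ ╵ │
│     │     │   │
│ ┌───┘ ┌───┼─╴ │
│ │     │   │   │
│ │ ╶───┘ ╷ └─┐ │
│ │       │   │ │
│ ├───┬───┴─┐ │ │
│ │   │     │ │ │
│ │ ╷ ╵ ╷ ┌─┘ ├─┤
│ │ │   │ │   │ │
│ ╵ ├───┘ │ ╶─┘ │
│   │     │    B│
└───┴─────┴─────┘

Checking each cell for number of passages:

Dead ends found at positions:
  (0, 0)
  (0, 2)
  (1, 4)
  (3, 6)
  (5, 5)
  (5, 7)
  (6, 7)
  (7, 2)
Total dead ends: 8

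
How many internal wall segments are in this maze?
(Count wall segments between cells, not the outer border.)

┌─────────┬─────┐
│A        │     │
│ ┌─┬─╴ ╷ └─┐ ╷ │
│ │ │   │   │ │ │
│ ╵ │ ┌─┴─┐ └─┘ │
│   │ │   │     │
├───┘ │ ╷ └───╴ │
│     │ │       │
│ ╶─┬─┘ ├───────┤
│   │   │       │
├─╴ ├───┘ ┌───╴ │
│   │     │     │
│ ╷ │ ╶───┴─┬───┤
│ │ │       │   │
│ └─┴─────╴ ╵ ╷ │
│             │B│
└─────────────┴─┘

Counting internal wall segments:
Total internal walls: 49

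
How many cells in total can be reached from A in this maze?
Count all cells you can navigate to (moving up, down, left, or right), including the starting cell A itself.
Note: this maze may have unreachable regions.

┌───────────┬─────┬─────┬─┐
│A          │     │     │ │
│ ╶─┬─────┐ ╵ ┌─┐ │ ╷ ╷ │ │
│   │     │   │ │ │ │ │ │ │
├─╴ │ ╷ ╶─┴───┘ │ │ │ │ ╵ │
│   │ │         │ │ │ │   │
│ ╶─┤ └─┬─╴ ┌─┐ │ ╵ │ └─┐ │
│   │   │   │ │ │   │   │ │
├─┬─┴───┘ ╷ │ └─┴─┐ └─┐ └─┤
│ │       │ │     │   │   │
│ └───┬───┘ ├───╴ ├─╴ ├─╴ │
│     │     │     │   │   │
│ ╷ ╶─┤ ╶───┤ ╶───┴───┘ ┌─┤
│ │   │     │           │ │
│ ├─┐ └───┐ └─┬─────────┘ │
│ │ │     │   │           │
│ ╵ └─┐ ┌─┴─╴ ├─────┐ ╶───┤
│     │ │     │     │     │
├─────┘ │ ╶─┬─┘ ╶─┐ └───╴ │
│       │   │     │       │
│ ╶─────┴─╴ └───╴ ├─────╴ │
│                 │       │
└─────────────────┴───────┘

Using BFS/flood-fill to find all reachable cells from A:
Maze size: 11 × 13 = 143 total cells
86 cell(s) are walled off and cannot be reached from A.
Reachable cells: 57

Reachable region (· marks reachable cells):

┌───────────┬─────┬─────┬─┐
│A · · · · ·│· · ·│· · ·│·│
│ ╶─┬─────┐ ╵ ┌─┐ │ ╷ ╷ │ │
│· ·│     │· ·│ │·│·│·│·│·│
├─╴ │ ╷ ╶─┴───┘ │ │ │ │ ╵ │
│· ·│ │         │·│·│·│· ·│
│ ╶─┤ └─┬─╴ ┌─┐ │ ╵ │ └─┐ │
│· ·│   │   │·│ │· ·│· ·│·│
├─┬─┴───┘ ╷ │ └─┴─┐ └─┐ └─┤
│ │       │ │· · ·│· ·│· ·│
│ └───┬───┘ ├───╴ ├─╴ ├─╴ │
│     │     │· · ·│· ·│· ·│
│ ╷ ╶─┤ ╶───┤ ╶───┴───┘ ┌─┤
│ │   │     │· · · · · ·│ │
│ ├─┐ └───┐ └─┬─────────┘ │
│ │ │     │   │           │
│ ╵ └─┐ ┌─┴─╴ ├─────┐ ╶───┤
│     │ │     │     │     │
├─────┘ │ ╶─┬─┘ ╶─┐ └───╴ │
│       │   │     │       │
│ ╶─────┴─╴ └───╴ ├─────╴ │
│                 │       │
└─────────────────┴───────┘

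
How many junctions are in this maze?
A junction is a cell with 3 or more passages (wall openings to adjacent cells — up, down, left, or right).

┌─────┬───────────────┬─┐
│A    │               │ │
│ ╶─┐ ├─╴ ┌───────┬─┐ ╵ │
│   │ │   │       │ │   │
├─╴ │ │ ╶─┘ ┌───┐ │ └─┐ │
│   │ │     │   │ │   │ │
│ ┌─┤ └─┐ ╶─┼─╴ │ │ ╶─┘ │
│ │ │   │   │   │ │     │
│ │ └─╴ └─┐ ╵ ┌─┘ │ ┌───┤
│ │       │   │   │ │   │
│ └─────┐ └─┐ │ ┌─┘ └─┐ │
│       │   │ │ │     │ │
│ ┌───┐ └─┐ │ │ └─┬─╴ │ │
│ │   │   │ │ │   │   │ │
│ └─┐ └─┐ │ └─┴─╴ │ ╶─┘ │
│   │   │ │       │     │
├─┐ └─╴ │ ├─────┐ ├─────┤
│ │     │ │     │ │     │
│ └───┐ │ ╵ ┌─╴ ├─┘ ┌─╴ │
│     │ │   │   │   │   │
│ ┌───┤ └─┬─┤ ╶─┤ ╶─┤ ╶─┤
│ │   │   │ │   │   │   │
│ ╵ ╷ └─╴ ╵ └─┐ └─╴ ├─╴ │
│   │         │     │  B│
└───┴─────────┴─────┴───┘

Checking each cell for number of passages:

Junctions found (3+ passages):
  (0, 4): 3 passages
  (1, 11): 3 passages
  (2, 4): 3 passages
  (2, 9): 3 passages
  (3, 9): 3 passages
  (4, 3): 3 passages
  (4, 6): 3 passages
  (5, 0): 3 passages
  (5, 9): 3 passages
  (7, 8): 3 passages
  (8, 3): 3 passages
  (9, 0): 3 passages
  (11, 4): 3 passages
  (11, 5): 3 passages
Total junctions: 14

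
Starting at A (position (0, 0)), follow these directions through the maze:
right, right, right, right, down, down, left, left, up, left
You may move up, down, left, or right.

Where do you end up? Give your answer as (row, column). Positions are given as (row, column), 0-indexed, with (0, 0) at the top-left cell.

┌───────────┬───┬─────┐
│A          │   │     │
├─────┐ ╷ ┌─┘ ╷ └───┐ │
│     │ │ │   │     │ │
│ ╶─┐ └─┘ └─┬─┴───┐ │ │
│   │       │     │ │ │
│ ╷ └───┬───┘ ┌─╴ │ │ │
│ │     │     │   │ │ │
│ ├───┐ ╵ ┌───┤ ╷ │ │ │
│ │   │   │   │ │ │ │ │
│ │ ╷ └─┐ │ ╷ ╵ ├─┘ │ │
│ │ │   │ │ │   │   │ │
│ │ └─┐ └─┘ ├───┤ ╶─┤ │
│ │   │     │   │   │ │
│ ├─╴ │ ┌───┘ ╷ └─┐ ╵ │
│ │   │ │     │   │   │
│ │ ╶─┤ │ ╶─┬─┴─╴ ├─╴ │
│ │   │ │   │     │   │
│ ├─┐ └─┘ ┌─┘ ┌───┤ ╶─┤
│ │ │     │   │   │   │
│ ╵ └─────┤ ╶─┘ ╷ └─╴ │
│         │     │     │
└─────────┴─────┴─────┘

Following directions step by step:
Start: (0, 0)
  right: (0, 0) → (0, 1)
  right: (0, 1) → (0, 2)
  right: (0, 2) → (0, 3)
  right: (0, 3) → (0, 4)
  down: (0, 4) → (1, 4)
  down: (1, 4) → (2, 4)
  left: (2, 4) → (2, 3)
  left: (2, 3) → (2, 2)
  up: (2, 2) → (1, 2)
  left: (1, 2) → (1, 1)
Final position: (1, 1)

Path taken:

┌───────────┬───┬─────┐
│A → → → ↓  │   │     │
├─────┐ ╷ ┌─┘ ╷ └───┐ │
│  B ↰│ │↓│   │     │ │
│ ╶─┐ └─┘ └─┬─┴───┐ │ │
│   │↑ ← ↲  │     │ │ │
│ ╷ └───┬───┘ ┌─╴ │ │ │
│ │     │     │   │ │ │
│ ├───┐ ╵ ┌───┤ ╷ │ │ │
│ │   │   │   │ │ │ │ │
│ │ ╷ └─┐ │ ╷ ╵ ├─┘ │ │
│ │ │   │ │ │   │   │ │
│ │ └─┐ └─┘ ├───┤ ╶─┤ │
│ │   │     │   │   │ │
│ ├─╴ │ ┌───┘ ╷ └─┐ ╵ │
│ │   │ │     │   │   │
│ │ ╶─┤ │ ╶─┬─┴─╴ ├─╴ │
│ │   │ │   │     │   │
│ ├─┐ └─┘ ┌─┘ ┌───┤ ╶─┤
│ │ │     │   │   │   │
│ ╵ └─────┤ ╶─┘ ╷ └─╴ │
│         │     │     │
└─────────┴─────┴─────┘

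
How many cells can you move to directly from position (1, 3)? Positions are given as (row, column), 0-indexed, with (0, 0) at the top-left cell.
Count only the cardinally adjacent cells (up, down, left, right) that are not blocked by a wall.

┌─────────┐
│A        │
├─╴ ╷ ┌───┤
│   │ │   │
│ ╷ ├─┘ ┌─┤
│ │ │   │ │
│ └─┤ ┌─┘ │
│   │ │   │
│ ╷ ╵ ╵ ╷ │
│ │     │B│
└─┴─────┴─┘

Checking passable neighbors of (1, 3):
Neighbors: (2, 3), (1, 4)
Count: 2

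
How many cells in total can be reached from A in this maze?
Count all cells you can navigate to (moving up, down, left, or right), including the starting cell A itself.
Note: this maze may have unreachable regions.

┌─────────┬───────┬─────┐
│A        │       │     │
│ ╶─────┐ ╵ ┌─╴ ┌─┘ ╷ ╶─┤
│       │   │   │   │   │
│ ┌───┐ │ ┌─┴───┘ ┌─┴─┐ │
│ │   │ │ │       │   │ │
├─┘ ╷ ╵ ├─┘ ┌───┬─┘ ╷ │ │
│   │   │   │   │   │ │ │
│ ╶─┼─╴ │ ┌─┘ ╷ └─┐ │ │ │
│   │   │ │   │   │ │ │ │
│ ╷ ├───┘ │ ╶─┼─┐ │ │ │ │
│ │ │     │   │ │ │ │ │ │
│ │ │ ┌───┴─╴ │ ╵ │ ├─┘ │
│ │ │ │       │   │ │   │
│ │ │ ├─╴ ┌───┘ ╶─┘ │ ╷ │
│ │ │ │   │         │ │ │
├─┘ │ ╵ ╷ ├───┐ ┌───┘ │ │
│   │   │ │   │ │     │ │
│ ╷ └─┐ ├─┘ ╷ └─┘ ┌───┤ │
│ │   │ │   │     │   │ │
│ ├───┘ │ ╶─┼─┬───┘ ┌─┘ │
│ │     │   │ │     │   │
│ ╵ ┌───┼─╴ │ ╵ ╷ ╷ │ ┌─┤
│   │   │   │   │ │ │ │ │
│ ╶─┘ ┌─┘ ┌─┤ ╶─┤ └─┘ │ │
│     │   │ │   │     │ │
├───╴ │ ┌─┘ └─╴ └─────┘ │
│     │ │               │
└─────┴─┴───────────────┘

Using BFS/flood-fill to find all reachable cells from A:
Maze size: 14 × 12 = 168 total cells
All cells are reachable — the maze is fully connected.
Reachable cells: 168

Reachable region (· marks reachable cells):

┌─────────┬───────┬─────┐
│A · · · ·│· · · ·│· · ·│
│ ╶─────┐ ╵ ┌─╴ ┌─┘ ╷ ╶─┤
│· · · ·│· ·│· ·│· ·│· ·│
│ ┌───┐ │ ┌─┴───┘ ┌─┴─┐ │
│·│· ·│·│·│· · · ·│· ·│·│
├─┘ ╷ ╵ ├─┘ ┌───┬─┘ ╷ │ │
│· ·│· ·│· ·│· ·│· ·│·│·│
│ ╶─┼─╴ │ ┌─┘ ╷ └─┐ │ │ │
│· ·│· ·│·│· ·│· ·│·│·│·│
│ ╷ ├───┘ │ ╶─┼─┐ │ │ │ │
│·│·│· · ·│· ·│·│·│·│·│·│
│ │ │ ┌───┴─╴ │ ╵ │ ├─┘ │
│·│·│·│· · · ·│· ·│·│· ·│
│ │ │ ├─╴ ┌───┘ ╶─┘ │ ╷ │
│·│·│·│· ·│· · · · ·│·│·│
├─┘ │ ╵ ╷ ├───┐ ┌───┘ │ │
│· ·│· ·│·│· ·│·│· · ·│·│
│ ╷ └─┐ ├─┘ ╷ └─┘ ┌───┤ │
│·│· ·│·│· ·│· · ·│· ·│·│
│ ├───┘ │ ╶─┼─┬───┘ ┌─┘ │
│·│· · ·│· ·│·│· · ·│· ·│
│ ╵ ┌───┼─╴ │ ╵ ╷ ╷ │ ┌─┤
│· ·│· ·│· ·│· ·│·│·│·│·│
│ ╶─┘ ┌─┘ ┌─┤ ╶─┤ └─┘ │ │
│· · ·│· ·│·│· ·│· · ·│·│
├───╴ │ ┌─┘ └─╴ └─────┘ │
│· · ·│·│· · · · · · · ·│
└─────┴─┴───────────────┘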